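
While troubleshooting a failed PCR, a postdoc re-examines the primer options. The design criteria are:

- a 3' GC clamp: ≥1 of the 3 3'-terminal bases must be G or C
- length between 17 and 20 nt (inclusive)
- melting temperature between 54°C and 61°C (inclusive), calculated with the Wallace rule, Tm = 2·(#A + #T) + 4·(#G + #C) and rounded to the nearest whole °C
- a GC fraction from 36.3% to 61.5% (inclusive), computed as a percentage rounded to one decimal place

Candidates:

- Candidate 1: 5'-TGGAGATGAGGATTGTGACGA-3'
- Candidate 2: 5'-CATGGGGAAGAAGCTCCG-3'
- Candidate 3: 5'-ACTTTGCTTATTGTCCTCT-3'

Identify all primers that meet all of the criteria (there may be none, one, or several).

Candidate 1 (21 nt, A=6 T=5 G=9 C=1): 3' end CGA has 2 G/C ✓; length 21, outside 17–20 ✗; Tm = 2·11 + 4·10 = 62°C, outside 54–61°C ✗; GC 10/21 = 47.6% ✓ — fails.
Candidate 2 (18 nt, A=5 T=2 G=7 C=4): 3' end CCG has 3 G/C ✓; length 18 ✓; Tm = 2·7 + 4·11 = 58°C ✓; GC 11/18 = 61.1% ✓ — passes.
Candidate 3 (19 nt, A=2 T=10 G=2 C=5): 3' end TCT has 1 G/C ✓; length 19 ✓; Tm = 2·12 + 4·7 = 52°C, outside 54–61°C ✗; GC 7/19 = 36.8% ✓ — fails.

Candidate 2 only.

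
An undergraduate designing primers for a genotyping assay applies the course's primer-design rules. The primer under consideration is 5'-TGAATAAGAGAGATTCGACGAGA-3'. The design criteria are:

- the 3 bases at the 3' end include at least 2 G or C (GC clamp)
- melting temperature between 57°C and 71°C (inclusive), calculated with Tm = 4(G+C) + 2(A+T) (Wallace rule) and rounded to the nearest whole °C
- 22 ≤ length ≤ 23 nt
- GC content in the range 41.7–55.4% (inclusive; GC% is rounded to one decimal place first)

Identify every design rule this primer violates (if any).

Base counts: A=10, T=4, G=7, C=2 (length 23).
GC clamp: 3' end AGA has 1 G/C, need ≥2 ✗
Tm: Tm = 2·14 + 4·9 = 64°C ✓
length: length 23 ✓
GC content: GC 9/23 = 39.1%, outside 41.7–55.4% ✗

Fails: GC clamp, GC content.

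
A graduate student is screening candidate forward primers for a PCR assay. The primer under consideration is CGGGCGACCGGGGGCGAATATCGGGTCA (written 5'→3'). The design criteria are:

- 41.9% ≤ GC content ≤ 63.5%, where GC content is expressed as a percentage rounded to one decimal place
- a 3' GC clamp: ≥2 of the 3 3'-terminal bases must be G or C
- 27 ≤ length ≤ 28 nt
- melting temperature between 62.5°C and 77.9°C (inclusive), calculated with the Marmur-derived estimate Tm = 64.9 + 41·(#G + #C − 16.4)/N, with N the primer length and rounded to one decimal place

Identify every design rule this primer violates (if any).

Fails: GC content, GC clamp.

Base counts: A=5, T=3, G=13, C=7 (length 28).
GC content: GC 20/28 = 71.4%, outside 41.9–63.5% ✗
GC clamp: 3' end TCA has 1 G/C, need ≥2 ✗
length: length 28 ✓
Tm: Tm = 64.9 + 41·(20 − 16.4)/28 = 70.2°C ✓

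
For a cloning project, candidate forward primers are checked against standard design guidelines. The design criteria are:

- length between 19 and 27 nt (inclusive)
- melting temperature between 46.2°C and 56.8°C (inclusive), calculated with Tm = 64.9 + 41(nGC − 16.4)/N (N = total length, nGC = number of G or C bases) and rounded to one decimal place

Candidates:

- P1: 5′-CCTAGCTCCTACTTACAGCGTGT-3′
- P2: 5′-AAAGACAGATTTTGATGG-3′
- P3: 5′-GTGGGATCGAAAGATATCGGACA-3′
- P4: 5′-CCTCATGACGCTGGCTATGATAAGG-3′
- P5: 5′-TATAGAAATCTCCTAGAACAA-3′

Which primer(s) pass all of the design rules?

P1 (23 nt, A=4 T=7 G=4 C=8): length 23 ✓; Tm = 64.9 + 41·(12 − 16.4)/23 = 57.1°C, outside 46.2–56.8°C ✗ — fails.
P2 (18 nt, A=7 T=5 G=5 C=1): length 18, outside 19–27 ✗; Tm = 64.9 + 41·(6 − 16.4)/18 = 41.2°C, outside 46.2–56.8°C ✗ — fails.
P3 (23 nt, A=8 T=4 G=8 C=3): length 23 ✓; Tm = 64.9 + 41·(11 − 16.4)/23 = 55.3°C ✓ — passes.
P4 (25 nt, A=6 T=6 G=7 C=6): length 25 ✓; Tm = 64.9 + 41·(13 − 16.4)/25 = 59.3°C, outside 46.2–56.8°C ✗ — fails.
P5 (21 nt, A=10 T=5 G=2 C=4): length 21 ✓; Tm = 64.9 + 41·(6 − 16.4)/21 = 44.6°C, outside 46.2–56.8°C ✗ — fails.

P3 only.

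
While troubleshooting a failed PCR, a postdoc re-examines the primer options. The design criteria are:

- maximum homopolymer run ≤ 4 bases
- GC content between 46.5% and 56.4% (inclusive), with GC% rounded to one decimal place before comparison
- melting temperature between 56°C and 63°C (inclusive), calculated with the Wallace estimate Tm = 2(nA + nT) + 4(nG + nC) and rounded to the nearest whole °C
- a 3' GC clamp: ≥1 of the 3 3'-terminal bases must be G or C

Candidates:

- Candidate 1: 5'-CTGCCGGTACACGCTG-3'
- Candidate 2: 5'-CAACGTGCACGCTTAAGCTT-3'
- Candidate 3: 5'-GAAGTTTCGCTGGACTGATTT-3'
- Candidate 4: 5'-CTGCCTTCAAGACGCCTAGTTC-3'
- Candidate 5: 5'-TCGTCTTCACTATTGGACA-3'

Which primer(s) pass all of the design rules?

Candidate 1 (16 nt, A=2 T=3 G=5 C=6): longest run = 2 ✓; GC 11/16 = 68.8%, outside 46.5–56.4% ✗; Tm = 2·5 + 4·11 = 54°C, outside 56–63°C ✗; 3' end CTG has 2 G/C ✓ — fails.
Candidate 2 (20 nt, A=5 T=5 G=4 C=6): longest run = 2 ✓; GC 10/20 = 50.0% ✓; Tm = 2·10 + 4·10 = 60°C ✓; 3' end CTT has 1 G/C ✓ — passes.
Candidate 3 (21 nt, A=4 T=8 G=6 C=3): longest run = 3 ✓; GC 9/21 = 42.9%, outside 46.5–56.4% ✗; Tm = 2·12 + 4·9 = 60°C ✓; 3' end TTT has 0 G/C, need ≥1 ✗ — fails.
Candidate 4 (22 nt, A=4 T=6 G=4 C=8): longest run = 2 ✓; GC 12/22 = 54.5% ✓; Tm = 2·10 + 4·12 = 68°C, outside 56–63°C ✗; 3' end TTC has 1 G/C ✓ — fails.
Candidate 5 (19 nt, A=4 T=7 G=3 C=5): longest run = 2 ✓; GC 8/19 = 42.1%, outside 46.5–56.4% ✗; Tm = 2·11 + 4·8 = 54°C, outside 56–63°C ✗; 3' end ACA has 1 G/C ✓ — fails.

Candidate 2 only.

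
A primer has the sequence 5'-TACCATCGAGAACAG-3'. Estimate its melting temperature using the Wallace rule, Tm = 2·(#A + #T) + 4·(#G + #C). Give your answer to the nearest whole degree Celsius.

44°C

Base counts: A=6, T=2, G=3, C=4 (length 15).
Tm = 2·(6+2) + 4·(3+4) = 2·8 + 4·7 = 16 + 28 = 44°C.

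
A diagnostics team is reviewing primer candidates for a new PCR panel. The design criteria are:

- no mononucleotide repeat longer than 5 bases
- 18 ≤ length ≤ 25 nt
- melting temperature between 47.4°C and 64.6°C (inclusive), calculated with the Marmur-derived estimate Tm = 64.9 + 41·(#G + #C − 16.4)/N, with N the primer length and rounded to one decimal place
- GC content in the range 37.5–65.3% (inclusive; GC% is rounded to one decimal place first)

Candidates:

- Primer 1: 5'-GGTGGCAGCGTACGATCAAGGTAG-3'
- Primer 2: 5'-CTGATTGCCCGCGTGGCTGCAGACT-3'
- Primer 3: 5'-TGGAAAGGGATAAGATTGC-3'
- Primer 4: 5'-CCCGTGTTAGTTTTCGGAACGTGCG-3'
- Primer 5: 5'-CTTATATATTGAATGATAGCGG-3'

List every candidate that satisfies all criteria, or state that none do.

Primer 1 (24 nt, A=6 T=4 G=10 C=4): longest run = 2 ✓; length 24 ✓; Tm = 64.9 + 41·(14 − 16.4)/24 = 60.8°C ✓; GC 14/24 = 58.3% ✓ — passes.
Primer 2 (25 nt, A=3 T=6 G=8 C=8): longest run = 3 ✓; length 25 ✓; Tm = 64.9 + 41·(16 − 16.4)/25 = 64.2°C ✓; GC 16/25 = 64.0% ✓ — passes.
Primer 3 (19 nt, A=7 T=4 G=7 C=1): longest run = 3 ✓; length 19 ✓; Tm = 64.9 + 41·(8 − 16.4)/19 = 46.8°C, outside 47.4–64.6°C ✗; GC 8/19 = 42.1% ✓ — fails.
Primer 4 (25 nt, A=3 T=8 G=8 C=6): longest run = 4 ✓; length 25 ✓; Tm = 64.9 + 41·(14 − 16.4)/25 = 61.0°C ✓; GC 14/25 = 56.0% ✓ — passes.
Primer 5 (22 nt, A=7 T=8 G=5 C=2): longest run = 2 ✓; length 22 ✓; Tm = 64.9 + 41·(7 − 16.4)/22 = 47.4°C ✓; GC 7/22 = 31.8%, outside 37.5–65.3% ✗ — fails.

Primer 1, Primer 2 and Primer 4.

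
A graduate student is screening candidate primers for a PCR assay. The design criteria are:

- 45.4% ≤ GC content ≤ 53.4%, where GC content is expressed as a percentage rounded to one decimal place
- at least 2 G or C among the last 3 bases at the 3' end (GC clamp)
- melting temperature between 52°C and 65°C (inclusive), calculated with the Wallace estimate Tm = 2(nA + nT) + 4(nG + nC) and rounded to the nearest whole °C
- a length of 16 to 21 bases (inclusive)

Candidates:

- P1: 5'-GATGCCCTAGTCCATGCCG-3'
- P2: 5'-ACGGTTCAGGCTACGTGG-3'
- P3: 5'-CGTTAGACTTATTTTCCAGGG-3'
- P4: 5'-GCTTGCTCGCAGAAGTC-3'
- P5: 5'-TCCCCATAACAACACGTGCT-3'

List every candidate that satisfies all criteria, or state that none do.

P1 (19 nt, A=3 T=4 G=5 C=7): GC 12/19 = 63.2%, outside 45.4–53.4% ✗; 3' end CCG has 3 G/C ✓; Tm = 2·7 + 4·12 = 62°C ✓; length 19 ✓ — fails.
P2 (18 nt, A=3 T=4 G=7 C=4): GC 11/18 = 61.1%, outside 45.4–53.4% ✗; 3' end TGG has 2 G/C ✓; Tm = 2·7 + 4·11 = 58°C ✓; length 18 ✓ — fails.
P3 (21 nt, A=4 T=8 G=5 C=4): GC 9/21 = 42.9%, outside 45.4–53.4% ✗; 3' end GGG has 3 G/C ✓; Tm = 2·12 + 4·9 = 60°C ✓; length 21 ✓ — fails.
P4 (17 nt, A=3 T=4 G=5 C=5): GC 10/17 = 58.8%, outside 45.4–53.4% ✗; 3' end GTC has 2 G/C ✓; Tm = 2·7 + 4·10 = 54°C ✓; length 17 ✓ — fails.
P5 (20 nt, A=6 T=4 G=2 C=8): GC 10/20 = 50.0% ✓; 3' end GCT has 2 G/C ✓; Tm = 2·10 + 4·10 = 60°C ✓; length 20 ✓ — passes.

P5 only.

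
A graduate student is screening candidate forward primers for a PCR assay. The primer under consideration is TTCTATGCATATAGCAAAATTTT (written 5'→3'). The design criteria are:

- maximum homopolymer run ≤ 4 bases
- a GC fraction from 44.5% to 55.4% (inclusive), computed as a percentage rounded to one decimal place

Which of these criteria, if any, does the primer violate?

Fails: GC content.

Base counts: A=8, T=10, G=2, C=3 (length 23).
homopolymer run: longest run = 4 ✓
GC content: GC 5/23 = 21.7%, outside 44.5–55.4% ✗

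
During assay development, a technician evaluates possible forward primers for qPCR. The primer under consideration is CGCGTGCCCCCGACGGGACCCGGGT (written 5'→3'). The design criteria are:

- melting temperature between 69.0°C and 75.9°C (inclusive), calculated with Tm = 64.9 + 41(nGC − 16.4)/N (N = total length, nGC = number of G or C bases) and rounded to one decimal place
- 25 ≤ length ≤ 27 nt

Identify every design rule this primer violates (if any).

Meets all criteria.

Base counts: A=2, T=2, G=10, C=11 (length 25).
Tm: Tm = 64.9 + 41·(21 − 16.4)/25 = 72.4°C ✓
length: length 25 ✓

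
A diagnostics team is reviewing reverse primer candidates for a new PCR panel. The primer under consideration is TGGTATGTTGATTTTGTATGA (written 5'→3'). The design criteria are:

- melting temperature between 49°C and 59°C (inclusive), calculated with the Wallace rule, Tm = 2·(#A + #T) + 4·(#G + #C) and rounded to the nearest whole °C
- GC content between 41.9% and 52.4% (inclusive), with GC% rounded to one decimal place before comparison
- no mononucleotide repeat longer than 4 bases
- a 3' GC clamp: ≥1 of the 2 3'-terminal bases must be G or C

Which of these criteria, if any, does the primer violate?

Base counts: A=4, T=11, G=6, C=0 (length 21).
Tm: Tm = 2·15 + 4·6 = 54°C ✓
GC content: GC 6/21 = 28.6%, outside 41.9–52.4% ✗
homopolymer run: longest run = 4 ✓
GC clamp: 3' end GA has 1 G/C ✓

Fails: GC content.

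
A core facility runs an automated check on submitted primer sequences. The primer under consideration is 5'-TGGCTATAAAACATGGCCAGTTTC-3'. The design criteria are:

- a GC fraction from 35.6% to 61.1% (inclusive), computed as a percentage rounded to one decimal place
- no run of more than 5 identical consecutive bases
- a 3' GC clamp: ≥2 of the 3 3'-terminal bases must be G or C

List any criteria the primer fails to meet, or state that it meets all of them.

Base counts: A=7, T=7, G=5, C=5 (length 24).
GC content: GC 10/24 = 41.7% ✓
homopolymer run: longest run = 4 ✓
GC clamp: 3' end TTC has 1 G/C, need ≥2 ✗

Fails: GC clamp.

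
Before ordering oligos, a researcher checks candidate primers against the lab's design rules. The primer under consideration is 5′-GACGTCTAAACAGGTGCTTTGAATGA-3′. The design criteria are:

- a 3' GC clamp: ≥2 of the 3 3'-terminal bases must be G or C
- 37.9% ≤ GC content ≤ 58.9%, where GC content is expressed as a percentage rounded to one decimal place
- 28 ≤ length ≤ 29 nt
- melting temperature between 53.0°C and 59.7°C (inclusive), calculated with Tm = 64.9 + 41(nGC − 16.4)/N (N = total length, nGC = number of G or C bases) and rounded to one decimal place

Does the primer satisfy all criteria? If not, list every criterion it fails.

Fails: GC clamp, length.

Base counts: A=8, T=7, G=7, C=4 (length 26).
GC clamp: 3' end TGA has 1 G/C, need ≥2 ✗
GC content: GC 11/26 = 42.3% ✓
length: length 26, outside 28–29 ✗
Tm: Tm = 64.9 + 41·(11 − 16.4)/26 = 56.4°C ✓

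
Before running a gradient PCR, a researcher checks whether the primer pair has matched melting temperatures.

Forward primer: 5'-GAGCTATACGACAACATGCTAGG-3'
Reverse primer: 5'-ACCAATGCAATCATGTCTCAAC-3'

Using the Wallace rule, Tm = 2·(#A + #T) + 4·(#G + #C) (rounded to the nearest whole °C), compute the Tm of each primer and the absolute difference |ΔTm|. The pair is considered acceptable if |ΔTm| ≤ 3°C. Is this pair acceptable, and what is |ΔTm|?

Forward: A=8 T=4 G=6 C=5 → Tm = 2·12 + 4·11 = 68°C.
Reverse: A=8 T=5 G=2 C=7 → Tm = 2·13 + 4·9 = 62°C.
|ΔTm| = |68 − 62| = 6°C, > 3°C.

|ΔTm| = 6°C; the pair is not acceptable.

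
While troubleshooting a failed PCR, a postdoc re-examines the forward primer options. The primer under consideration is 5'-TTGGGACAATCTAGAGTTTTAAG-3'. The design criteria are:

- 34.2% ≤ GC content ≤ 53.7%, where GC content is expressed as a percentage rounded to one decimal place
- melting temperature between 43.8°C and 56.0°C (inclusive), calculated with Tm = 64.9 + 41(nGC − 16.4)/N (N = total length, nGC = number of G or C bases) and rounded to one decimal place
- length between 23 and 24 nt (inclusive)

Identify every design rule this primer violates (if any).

Meets all criteria.

Base counts: A=7, T=8, G=6, C=2 (length 23).
GC content: GC 8/23 = 34.8% ✓
Tm: Tm = 64.9 + 41·(8 − 16.4)/23 = 49.9°C ✓
length: length 23 ✓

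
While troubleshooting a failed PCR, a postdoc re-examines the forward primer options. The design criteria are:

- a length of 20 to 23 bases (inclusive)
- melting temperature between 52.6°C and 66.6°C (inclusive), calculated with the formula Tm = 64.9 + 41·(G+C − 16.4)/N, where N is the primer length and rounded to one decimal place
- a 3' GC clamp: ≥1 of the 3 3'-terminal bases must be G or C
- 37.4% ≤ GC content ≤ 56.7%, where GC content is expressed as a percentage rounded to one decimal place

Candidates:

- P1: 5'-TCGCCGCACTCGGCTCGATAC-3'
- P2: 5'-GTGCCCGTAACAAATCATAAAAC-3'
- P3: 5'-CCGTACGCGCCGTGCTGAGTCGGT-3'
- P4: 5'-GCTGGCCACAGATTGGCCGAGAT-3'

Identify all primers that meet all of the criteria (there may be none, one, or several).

P1 (21 nt, A=3 T=4 G=5 C=9): length 21 ✓; Tm = 64.9 + 41·(14 − 16.4)/21 = 60.2°C ✓; 3' end TAC has 1 G/C ✓; GC 14/21 = 66.7%, outside 37.4–56.7% ✗ — fails.
P2 (23 nt, A=10 T=4 G=3 C=6): length 23 ✓; Tm = 64.9 + 41·(9 − 16.4)/23 = 51.7°C, outside 52.6–66.6°C ✗; 3' end AAC has 1 G/C ✓; GC 9/23 = 39.1% ✓ — fails.
P3 (24 nt, A=2 T=5 G=9 C=8): length 24, outside 20–23 ✗; Tm = 64.9 + 41·(17 − 16.4)/24 = 65.9°C ✓; 3' end GGT has 2 G/C ✓; GC 17/24 = 70.8%, outside 37.4–56.7% ✗ — fails.
P4 (23 nt, A=5 T=4 G=8 C=6): length 23 ✓; Tm = 64.9 + 41·(14 − 16.4)/23 = 60.6°C ✓; 3' end GAT has 1 G/C ✓; GC 14/23 = 60.9%, outside 37.4–56.7% ✗ — fails.

None of the candidates satisfy all criteria.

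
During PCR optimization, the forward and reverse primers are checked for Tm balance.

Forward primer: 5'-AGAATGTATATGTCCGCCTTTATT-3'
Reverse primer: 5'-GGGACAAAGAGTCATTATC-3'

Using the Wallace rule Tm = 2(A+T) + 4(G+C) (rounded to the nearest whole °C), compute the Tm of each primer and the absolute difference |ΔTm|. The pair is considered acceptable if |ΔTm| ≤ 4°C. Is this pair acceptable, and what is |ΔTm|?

Forward: A=6 T=10 G=4 C=4 → Tm = 2·16 + 4·8 = 64°C.
Reverse: A=7 T=4 G=5 C=3 → Tm = 2·11 + 4·8 = 54°C.
|ΔTm| = |64 − 54| = 10°C, > 4°C.

|ΔTm| = 10°C; the pair is not acceptable.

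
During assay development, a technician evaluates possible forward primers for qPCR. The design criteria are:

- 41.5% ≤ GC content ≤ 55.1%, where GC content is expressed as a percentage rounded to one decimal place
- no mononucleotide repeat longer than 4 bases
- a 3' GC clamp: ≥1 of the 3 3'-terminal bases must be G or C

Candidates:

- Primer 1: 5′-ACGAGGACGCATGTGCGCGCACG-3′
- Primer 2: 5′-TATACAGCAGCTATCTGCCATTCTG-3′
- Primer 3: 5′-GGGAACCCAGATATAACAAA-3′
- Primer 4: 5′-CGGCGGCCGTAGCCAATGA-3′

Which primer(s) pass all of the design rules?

Primer 2 only.

Primer 1 (23 nt, A=5 T=2 G=9 C=7): GC 16/23 = 69.6%, outside 41.5–55.1% ✗; longest run = 2 ✓; 3' end ACG has 2 G/C ✓ — fails.
Primer 2 (25 nt, A=6 T=8 G=4 C=7): GC 11/25 = 44.0% ✓; longest run = 2 ✓; 3' end CTG has 2 G/C ✓ — passes.
Primer 3 (20 nt, A=10 T=2 G=4 C=4): GC 8/20 = 40.0%, outside 41.5–55.1% ✗; longest run = 3 ✓; 3' end AAA has 0 G/C, need ≥1 ✗ — fails.
Primer 4 (19 nt, A=4 T=2 G=7 C=6): GC 13/19 = 68.4%, outside 41.5–55.1% ✗; longest run = 2 ✓; 3' end TGA has 1 G/C ✓ — fails.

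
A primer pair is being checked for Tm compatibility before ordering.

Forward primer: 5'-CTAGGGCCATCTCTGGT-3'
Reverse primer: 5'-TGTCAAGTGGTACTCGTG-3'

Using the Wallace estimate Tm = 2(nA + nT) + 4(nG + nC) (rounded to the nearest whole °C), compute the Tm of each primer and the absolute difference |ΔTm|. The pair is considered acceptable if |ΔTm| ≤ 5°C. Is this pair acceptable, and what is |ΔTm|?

Forward: A=2 T=5 G=5 C=5 → Tm = 2·7 + 4·10 = 54°C.
Reverse: A=3 T=6 G=6 C=3 → Tm = 2·9 + 4·9 = 54°C.
|ΔTm| = |54 − 54| = 0°C, ≤ 5°C.

|ΔTm| = 0°C; the pair is acceptable.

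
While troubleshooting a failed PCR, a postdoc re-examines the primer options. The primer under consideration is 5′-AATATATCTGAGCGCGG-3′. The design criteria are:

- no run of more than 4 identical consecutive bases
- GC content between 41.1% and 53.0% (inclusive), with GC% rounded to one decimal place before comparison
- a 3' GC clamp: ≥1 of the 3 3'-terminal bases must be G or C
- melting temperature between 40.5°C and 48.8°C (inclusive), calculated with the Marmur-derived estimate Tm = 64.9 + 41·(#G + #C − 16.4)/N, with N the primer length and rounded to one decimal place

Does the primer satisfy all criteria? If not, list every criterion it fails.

Meets all criteria.

Base counts: A=5, T=4, G=5, C=3 (length 17).
homopolymer run: longest run = 2 ✓
GC content: GC 8/17 = 47.1% ✓
GC clamp: 3' end CGG has 3 G/C ✓
Tm: Tm = 64.9 + 41·(8 − 16.4)/17 = 44.6°C ✓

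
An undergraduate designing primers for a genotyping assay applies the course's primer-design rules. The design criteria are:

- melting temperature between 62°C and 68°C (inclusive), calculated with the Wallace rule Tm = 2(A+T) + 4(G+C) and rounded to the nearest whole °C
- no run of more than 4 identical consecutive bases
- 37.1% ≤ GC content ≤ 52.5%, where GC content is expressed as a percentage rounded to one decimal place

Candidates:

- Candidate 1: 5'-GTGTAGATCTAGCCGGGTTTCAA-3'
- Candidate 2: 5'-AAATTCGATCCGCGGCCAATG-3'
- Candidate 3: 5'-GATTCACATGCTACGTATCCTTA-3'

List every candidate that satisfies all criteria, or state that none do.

Candidate 1, Candidate 2 and Candidate 3.

Candidate 1 (23 nt, A=5 T=7 G=7 C=4): Tm = 2·12 + 4·11 = 68°C ✓; longest run = 3 ✓; GC 11/23 = 47.8% ✓ — passes.
Candidate 2 (21 nt, A=6 T=4 G=5 C=6): Tm = 2·10 + 4·11 = 64°C ✓; longest run = 3 ✓; GC 11/21 = 52.4% ✓ — passes.
Candidate 3 (23 nt, A=6 T=8 G=3 C=6): Tm = 2·14 + 4·9 = 64°C ✓; longest run = 2 ✓; GC 9/23 = 39.1% ✓ — passes.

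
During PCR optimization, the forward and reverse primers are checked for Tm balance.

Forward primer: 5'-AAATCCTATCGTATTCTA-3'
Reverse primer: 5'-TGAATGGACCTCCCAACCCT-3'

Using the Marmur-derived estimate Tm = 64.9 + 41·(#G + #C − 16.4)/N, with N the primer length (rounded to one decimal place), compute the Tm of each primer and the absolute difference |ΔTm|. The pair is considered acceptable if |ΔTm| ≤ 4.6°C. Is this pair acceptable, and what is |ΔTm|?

Forward: G+C = 5, N = 18 → Tm = 64.9 + 41·(5 − 16.4)/18 = 38.9°C.
Reverse: G+C = 11, N = 20 → Tm = 64.9 + 41·(11 − 16.4)/20 = 53.8°C.
|ΔTm| = |38.9 − 53.8| = 14.9°C, > 4.6°C.

|ΔTm| = 14.9°C; the pair is not acceptable.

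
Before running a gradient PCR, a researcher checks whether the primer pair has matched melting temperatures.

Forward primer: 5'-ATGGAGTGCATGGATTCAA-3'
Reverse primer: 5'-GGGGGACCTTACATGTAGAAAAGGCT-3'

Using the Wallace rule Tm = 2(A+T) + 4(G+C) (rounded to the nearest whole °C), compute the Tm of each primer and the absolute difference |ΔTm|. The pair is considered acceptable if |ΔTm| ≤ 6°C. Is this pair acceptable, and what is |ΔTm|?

Forward: A=6 T=5 G=6 C=2 → Tm = 2·11 + 4·8 = 54°C.
Reverse: A=8 T=5 G=9 C=4 → Tm = 2·13 + 4·13 = 78°C.
|ΔTm| = |54 − 78| = 24°C, > 6°C.

|ΔTm| = 24°C; the pair is not acceptable.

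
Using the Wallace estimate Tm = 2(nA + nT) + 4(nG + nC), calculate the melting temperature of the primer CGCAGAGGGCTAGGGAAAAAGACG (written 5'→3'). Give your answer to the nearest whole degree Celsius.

76°C

Base counts: A=9, T=1, G=10, C=4 (length 24).
Tm = 2·(9+1) + 4·(10+4) = 2·10 + 4·14 = 20 + 56 = 76°C.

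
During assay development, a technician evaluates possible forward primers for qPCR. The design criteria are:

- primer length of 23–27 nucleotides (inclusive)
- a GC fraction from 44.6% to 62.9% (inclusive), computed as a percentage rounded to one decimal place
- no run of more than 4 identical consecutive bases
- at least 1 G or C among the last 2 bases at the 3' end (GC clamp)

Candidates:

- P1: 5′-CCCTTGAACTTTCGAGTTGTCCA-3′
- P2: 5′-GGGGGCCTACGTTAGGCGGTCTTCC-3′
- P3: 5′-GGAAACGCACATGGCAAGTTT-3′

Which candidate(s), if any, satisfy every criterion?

P1 (23 nt, A=4 T=8 G=4 C=7): length 23 ✓; GC 11/23 = 47.8% ✓; longest run = 3 ✓; 3' end CA has 1 G/C ✓ — passes.
P2 (25 nt, A=2 T=6 G=10 C=7): length 25 ✓; GC 17/25 = 68.0%, outside 44.6–62.9% ✗; longest run = 5, exceeds 4 ✗; 3' end CC has 2 G/C ✓ — fails.
P3 (21 nt, A=7 T=4 G=6 C=4): length 21, outside 23–27 ✗; GC 10/21 = 47.6% ✓; longest run = 3 ✓; 3' end TT has 0 G/C, need ≥1 ✗ — fails.

P1 only.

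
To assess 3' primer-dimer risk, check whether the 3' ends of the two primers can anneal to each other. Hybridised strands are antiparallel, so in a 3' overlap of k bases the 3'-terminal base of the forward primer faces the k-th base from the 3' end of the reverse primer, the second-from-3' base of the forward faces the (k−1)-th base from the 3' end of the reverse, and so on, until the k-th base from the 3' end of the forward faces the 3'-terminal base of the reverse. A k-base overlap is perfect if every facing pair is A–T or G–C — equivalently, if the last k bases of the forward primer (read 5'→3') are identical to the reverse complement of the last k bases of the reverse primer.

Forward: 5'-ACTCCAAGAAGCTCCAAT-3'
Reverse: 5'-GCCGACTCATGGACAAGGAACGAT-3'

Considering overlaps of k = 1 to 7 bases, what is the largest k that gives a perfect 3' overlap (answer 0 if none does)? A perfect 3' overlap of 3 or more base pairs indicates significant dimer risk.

Last 7 bases (5'→3') — forward …CTCCAAT, reverse …GAACGAT.
Reverse complement of the reverse primer's last 7 bases: ATCGTTC; its first k bases are the reverse complement of the reverse primer's last k bases, so a perfect k-base overlap needs the forward primer's last k bases to equal them.
Comparing (forward last k vs required): k=1: T vs A ✗; k=2: AT vs AT ✓; k=3: AAT vs ATC ✗; k=4: CAAT vs ATCG ✗; k=5: CCAAT vs ATCGT ✗; k=6: TCCAAT vs ATCGTT ✗; k=7: CTCCAAT vs ATCGTTC ✗.
Only k = 2 is perfect, so the longest perfect 3' overlap is 2.

Longest perfect overlap: 2 complementary base pairs; below the dimer-risk threshold (threshold 3).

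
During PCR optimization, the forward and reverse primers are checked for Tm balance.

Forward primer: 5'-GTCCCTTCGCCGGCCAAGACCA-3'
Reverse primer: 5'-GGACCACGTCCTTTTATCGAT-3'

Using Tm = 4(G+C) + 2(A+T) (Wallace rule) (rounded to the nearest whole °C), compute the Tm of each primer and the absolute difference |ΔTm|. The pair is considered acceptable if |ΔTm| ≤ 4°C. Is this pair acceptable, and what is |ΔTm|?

|ΔTm| = 12°C; the pair is not acceptable.

Forward: A=4 T=3 G=5 C=10 → Tm = 2·7 + 4·15 = 74°C.
Reverse: A=4 T=7 G=4 C=6 → Tm = 2·11 + 4·10 = 62°C.
|ΔTm| = |74 − 62| = 12°C, > 4°C.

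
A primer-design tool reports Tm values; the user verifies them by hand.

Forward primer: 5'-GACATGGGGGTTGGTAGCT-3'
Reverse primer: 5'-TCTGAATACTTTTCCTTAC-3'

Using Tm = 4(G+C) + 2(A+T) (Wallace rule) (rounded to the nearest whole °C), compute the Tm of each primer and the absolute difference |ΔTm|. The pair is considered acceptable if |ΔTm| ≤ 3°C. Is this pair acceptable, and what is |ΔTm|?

|ΔTm| = 10°C; the pair is not acceptable.

Forward: A=3 T=5 G=9 C=2 → Tm = 2·8 + 4·11 = 60°C.
Reverse: A=4 T=9 G=1 C=5 → Tm = 2·13 + 4·6 = 50°C.
|ΔTm| = |60 − 50| = 10°C, > 3°C.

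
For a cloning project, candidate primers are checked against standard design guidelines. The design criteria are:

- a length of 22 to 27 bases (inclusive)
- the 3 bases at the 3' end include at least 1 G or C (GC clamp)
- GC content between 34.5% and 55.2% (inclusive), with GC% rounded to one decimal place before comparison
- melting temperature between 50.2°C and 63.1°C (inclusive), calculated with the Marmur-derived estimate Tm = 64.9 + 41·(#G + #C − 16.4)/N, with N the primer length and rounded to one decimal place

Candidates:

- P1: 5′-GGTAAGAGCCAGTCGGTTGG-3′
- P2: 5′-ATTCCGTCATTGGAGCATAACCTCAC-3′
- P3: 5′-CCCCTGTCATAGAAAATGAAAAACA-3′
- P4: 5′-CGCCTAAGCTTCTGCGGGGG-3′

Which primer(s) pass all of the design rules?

P2 and P3.

P1 (20 nt, A=4 T=4 G=9 C=3): length 20, outside 22–27 ✗; 3' end TGG has 2 G/C ✓; GC 12/20 = 60.0%, outside 34.5–55.2% ✗; Tm = 64.9 + 41·(12 − 16.4)/20 = 55.9°C ✓ — fails.
P2 (26 nt, A=7 T=7 G=4 C=8): length 26 ✓; 3' end CAC has 2 G/C ✓; GC 12/26 = 46.2% ✓; Tm = 64.9 + 41·(12 − 16.4)/26 = 58.0°C ✓ — passes.
P3 (25 nt, A=12 T=4 G=3 C=6): length 25 ✓; 3' end ACA has 1 G/C ✓; GC 9/25 = 36.0% ✓; Tm = 64.9 + 41·(9 − 16.4)/25 = 52.8°C ✓ — passes.
P4 (20 nt, A=2 T=4 G=8 C=6): length 20, outside 22–27 ✗; 3' end GGG has 3 G/C ✓; GC 14/20 = 70.0%, outside 34.5–55.2% ✗; Tm = 64.9 + 41·(14 − 16.4)/20 = 60.0°C ✓ — fails.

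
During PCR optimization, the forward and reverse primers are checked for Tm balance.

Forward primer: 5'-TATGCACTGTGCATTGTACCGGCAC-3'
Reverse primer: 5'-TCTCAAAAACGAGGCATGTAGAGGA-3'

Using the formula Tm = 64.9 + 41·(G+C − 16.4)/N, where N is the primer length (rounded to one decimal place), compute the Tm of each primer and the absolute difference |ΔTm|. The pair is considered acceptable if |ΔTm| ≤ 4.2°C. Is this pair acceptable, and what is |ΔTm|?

Forward: G+C = 13, N = 25 → Tm = 64.9 + 41·(13 − 16.4)/25 = 59.3°C.
Reverse: G+C = 11, N = 25 → Tm = 64.9 + 41·(11 − 16.4)/25 = 56.0°C.
|ΔTm| = |59.3 − 56.0| = 3.3°C, ≤ 4.2°C.

|ΔTm| = 3.3°C; the pair is acceptable.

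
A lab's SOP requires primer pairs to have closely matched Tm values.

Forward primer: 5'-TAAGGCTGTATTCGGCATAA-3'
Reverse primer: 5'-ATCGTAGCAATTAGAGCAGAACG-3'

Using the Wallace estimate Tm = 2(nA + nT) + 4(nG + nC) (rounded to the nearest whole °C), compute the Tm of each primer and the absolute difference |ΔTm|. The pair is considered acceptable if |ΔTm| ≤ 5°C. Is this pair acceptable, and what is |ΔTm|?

Forward: A=6 T=6 G=5 C=3 → Tm = 2·12 + 4·8 = 56°C.
Reverse: A=9 T=4 G=6 C=4 → Tm = 2·13 + 4·10 = 66°C.
|ΔTm| = |56 − 66| = 10°C, > 5°C.

|ΔTm| = 10°C; the pair is not acceptable.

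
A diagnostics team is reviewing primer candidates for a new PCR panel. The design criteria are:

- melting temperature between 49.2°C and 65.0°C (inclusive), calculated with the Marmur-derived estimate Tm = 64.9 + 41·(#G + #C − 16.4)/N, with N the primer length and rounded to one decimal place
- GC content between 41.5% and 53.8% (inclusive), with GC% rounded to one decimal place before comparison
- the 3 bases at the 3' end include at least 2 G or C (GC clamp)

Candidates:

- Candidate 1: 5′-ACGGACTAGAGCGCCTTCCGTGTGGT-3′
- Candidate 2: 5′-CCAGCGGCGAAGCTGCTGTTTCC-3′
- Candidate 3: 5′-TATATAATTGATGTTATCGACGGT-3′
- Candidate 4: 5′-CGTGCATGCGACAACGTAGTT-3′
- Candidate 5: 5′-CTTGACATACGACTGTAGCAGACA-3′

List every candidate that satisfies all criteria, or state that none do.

Candidate 1 (26 nt, A=4 T=6 G=9 C=7): Tm = 64.9 + 41·(16 − 16.4)/26 = 64.3°C ✓; GC 16/26 = 61.5%, outside 41.5–53.8% ✗; 3' end GGT has 2 G/C ✓ — fails.
Candidate 2 (23 nt, A=3 T=5 G=7 C=8): Tm = 64.9 + 41·(15 − 16.4)/23 = 62.4°C ✓; GC 15/23 = 65.2%, outside 41.5–53.8% ✗; 3' end TCC has 2 G/C ✓ — fails.
Candidate 3 (24 nt, A=7 T=10 G=5 C=2): Tm = 64.9 + 41·(7 − 16.4)/24 = 48.8°C, outside 49.2–65.0°C ✗; GC 7/24 = 29.2%, outside 41.5–53.8% ✗; 3' end GGT has 2 G/C ✓ — fails.
Candidate 4 (21 nt, A=5 T=5 G=6 C=5): Tm = 64.9 + 41·(11 − 16.4)/21 = 54.4°C ✓; GC 11/21 = 52.4% ✓; 3' end GTT has 1 G/C, need ≥2 ✗ — fails.
Candidate 5 (24 nt, A=8 T=5 G=5 C=6): Tm = 64.9 + 41·(11 − 16.4)/24 = 55.7°C ✓; GC 11/24 = 45.8% ✓; 3' end ACA has 1 G/C, need ≥2 ✗ — fails.

None of the candidates satisfy all criteria.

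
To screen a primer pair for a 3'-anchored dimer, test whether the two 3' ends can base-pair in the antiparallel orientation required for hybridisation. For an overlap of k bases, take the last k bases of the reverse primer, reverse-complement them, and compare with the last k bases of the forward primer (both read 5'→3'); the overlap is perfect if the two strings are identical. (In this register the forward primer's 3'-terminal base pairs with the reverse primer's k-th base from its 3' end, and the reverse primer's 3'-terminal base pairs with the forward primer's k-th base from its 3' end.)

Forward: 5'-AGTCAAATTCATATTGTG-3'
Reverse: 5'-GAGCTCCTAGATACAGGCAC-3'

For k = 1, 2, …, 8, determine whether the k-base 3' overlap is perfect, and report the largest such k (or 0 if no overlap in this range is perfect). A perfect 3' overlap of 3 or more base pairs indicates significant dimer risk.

Last 8 bases (5'→3') — forward …ATATTGTG, reverse …ACAGGCAC.
Reverse complement of the reverse primer's last 8 bases: GTGCCTGT; its first k bases are the reverse complement of the reverse primer's last k bases, so a perfect k-base overlap needs the forward primer's last k bases to equal them.
Comparing (forward last k vs required): k=1: G vs G ✓; k=2: TG vs GT ✗; k=3: GTG vs GTG ✓; k=4: TGTG vs GTGC ✗; k=5: TTGTG vs GTGCC ✗; k=6: ATTGTG vs GTGCCT ✗; k=7: TATTGTG vs GTGCCTG ✗; k=8: ATATTGTG vs GTGCCTGT ✗.
Perfect overlaps at k = 1, 3; the largest is 3.

Longest perfect overlap: 3 complementary base pairs; significant dimer risk (threshold 3).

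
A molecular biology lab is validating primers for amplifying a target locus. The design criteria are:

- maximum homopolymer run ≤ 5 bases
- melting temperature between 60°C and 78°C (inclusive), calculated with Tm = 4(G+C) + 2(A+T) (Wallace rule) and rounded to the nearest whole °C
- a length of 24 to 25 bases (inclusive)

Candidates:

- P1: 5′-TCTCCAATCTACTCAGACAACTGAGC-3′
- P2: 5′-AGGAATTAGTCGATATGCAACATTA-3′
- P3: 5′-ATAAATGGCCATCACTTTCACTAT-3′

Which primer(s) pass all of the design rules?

P2 and P3.

P1 (26 nt, A=8 T=6 G=3 C=9): longest run = 2 ✓; Tm = 2·14 + 4·12 = 76°C ✓; length 26, outside 24–25 ✗ — fails.
P2 (25 nt, A=10 T=7 G=5 C=3): longest run = 2 ✓; Tm = 2·17 + 4·8 = 66°C ✓; length 25 ✓ — passes.
P3 (24 nt, A=8 T=8 G=2 C=6): longest run = 3 ✓; Tm = 2·16 + 4·8 = 64°C ✓; length 24 ✓ — passes.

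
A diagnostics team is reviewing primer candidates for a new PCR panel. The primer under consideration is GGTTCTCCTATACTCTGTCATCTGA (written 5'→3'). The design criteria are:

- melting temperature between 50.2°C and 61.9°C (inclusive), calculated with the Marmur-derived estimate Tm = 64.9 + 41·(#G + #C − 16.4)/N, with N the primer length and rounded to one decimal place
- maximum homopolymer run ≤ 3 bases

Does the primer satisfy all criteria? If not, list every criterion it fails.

Base counts: A=4, T=10, G=4, C=7 (length 25).
Tm: Tm = 64.9 + 41·(11 − 16.4)/25 = 56.0°C ✓
homopolymer run: longest run = 2 ✓

Meets all criteria.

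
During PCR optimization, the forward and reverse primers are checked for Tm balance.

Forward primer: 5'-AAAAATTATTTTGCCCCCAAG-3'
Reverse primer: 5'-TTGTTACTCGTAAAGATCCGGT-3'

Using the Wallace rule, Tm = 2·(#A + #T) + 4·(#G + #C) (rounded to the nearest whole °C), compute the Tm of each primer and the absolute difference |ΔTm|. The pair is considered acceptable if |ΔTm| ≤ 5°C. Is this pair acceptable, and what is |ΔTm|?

|ΔTm| = 6°C; the pair is not acceptable.

Forward: A=8 T=6 G=2 C=5 → Tm = 2·14 + 4·7 = 56°C.
Reverse: A=5 T=8 G=5 C=4 → Tm = 2·13 + 4·9 = 62°C.
|ΔTm| = |56 − 62| = 6°C, > 5°C.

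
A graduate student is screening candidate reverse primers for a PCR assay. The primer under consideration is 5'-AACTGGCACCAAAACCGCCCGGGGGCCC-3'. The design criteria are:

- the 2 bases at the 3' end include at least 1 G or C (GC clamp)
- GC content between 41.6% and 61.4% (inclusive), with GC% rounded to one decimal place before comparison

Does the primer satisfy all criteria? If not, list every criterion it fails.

Fails: GC content.

Base counts: A=7, T=1, G=8, C=12 (length 28).
GC clamp: 3' end CC has 2 G/C ✓
GC content: GC 20/28 = 71.4%, outside 41.6–61.4% ✗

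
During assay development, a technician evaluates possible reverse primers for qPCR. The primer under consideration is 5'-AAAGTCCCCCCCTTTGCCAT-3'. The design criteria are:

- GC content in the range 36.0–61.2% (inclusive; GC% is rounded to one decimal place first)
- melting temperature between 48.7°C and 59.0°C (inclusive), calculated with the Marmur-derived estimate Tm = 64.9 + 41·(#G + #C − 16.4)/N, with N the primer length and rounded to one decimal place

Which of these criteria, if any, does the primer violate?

Meets all criteria.

Base counts: A=4, T=5, G=2, C=9 (length 20).
GC content: GC 11/20 = 55.0% ✓
Tm: Tm = 64.9 + 41·(11 − 16.4)/20 = 53.8°C ✓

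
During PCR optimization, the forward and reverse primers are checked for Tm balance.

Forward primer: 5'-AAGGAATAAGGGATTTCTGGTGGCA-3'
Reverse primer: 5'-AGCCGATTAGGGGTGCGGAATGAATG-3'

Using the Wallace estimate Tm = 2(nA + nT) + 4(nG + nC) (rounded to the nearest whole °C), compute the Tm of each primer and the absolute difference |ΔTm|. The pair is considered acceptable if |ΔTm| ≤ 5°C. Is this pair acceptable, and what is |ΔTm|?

Forward: A=8 T=6 G=9 C=2 → Tm = 2·14 + 4·11 = 72°C.
Reverse: A=7 T=5 G=11 C=3 → Tm = 2·12 + 4·14 = 80°C.
|ΔTm| = |72 − 80| = 8°C, > 5°C.

|ΔTm| = 8°C; the pair is not acceptable.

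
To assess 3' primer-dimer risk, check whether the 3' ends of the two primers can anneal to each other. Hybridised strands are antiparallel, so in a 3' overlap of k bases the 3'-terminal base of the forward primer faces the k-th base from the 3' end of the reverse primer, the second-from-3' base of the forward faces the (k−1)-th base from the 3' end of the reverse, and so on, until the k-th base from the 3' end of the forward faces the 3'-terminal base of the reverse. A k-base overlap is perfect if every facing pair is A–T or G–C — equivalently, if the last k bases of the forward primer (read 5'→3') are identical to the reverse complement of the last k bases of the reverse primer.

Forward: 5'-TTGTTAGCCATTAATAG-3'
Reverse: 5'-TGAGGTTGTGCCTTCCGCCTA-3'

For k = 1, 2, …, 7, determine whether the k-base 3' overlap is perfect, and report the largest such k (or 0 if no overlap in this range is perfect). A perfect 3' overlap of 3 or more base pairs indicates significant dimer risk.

Last 7 bases (5'→3') — forward …TTAATAG, reverse …CCGCCTA.
Reverse complement of the reverse primer's last 7 bases: TAGGCGG; its first k bases are the reverse complement of the reverse primer's last k bases, so a perfect k-base overlap needs the forward primer's last k bases to equal them.
Comparing (forward last k vs required): k=1: G vs T ✗; k=2: AG vs TA ✗; k=3: TAG vs TAG ✓; k=4: ATAG vs TAGG ✗; k=5: AATAG vs TAGGC ✗; k=6: TAATAG vs TAGGCG ✗; k=7: TTAATAG vs TAGGCGG ✗.
Only k = 3 is perfect, so the longest perfect 3' overlap is 3.

Longest perfect overlap: 3 complementary base pairs; significant dimer risk (threshold 3).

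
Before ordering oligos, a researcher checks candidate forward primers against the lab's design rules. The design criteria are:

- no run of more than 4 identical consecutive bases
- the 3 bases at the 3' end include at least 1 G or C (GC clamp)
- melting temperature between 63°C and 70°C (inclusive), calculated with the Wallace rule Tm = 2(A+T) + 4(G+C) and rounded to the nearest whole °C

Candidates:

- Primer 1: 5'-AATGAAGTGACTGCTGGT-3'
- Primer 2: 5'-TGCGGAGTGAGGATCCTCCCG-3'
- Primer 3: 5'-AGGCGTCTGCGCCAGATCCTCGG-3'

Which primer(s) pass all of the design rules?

Primer 2 only.

Primer 1 (18 nt, A=5 T=5 G=6 C=2): longest run = 2 ✓; 3' end GGT has 2 G/C ✓; Tm = 2·10 + 4·8 = 52°C, outside 63–70°C ✗ — fails.
Primer 2 (21 nt, A=3 T=4 G=8 C=6): longest run = 3 ✓; 3' end CCG has 3 G/C ✓; Tm = 2·7 + 4·14 = 70°C ✓ — passes.
Primer 3 (23 nt, A=3 T=4 G=8 C=8): longest run = 2 ✓; 3' end CGG has 3 G/C ✓; Tm = 2·7 + 4·16 = 78°C, outside 63–70°C ✗ — fails.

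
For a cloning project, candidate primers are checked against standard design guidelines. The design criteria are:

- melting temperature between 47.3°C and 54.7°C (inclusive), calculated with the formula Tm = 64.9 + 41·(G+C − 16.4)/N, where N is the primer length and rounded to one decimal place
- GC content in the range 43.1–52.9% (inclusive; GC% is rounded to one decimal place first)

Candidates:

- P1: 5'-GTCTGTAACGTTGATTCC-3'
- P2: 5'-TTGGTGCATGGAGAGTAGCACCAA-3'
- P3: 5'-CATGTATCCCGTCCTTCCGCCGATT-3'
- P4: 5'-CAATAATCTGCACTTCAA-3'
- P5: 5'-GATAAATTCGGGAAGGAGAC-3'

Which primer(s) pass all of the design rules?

P1 (18 nt, A=3 T=7 G=4 C=4): Tm = 64.9 + 41·(8 − 16.4)/18 = 45.8°C, outside 47.3–54.7°C ✗; GC 8/18 = 44.4% ✓ — fails.
P2 (24 nt, A=7 T=5 G=8 C=4): Tm = 64.9 + 41·(12 − 16.4)/24 = 57.4°C, outside 47.3–54.7°C ✗; GC 12/24 = 50.0% ✓ — fails.
P3 (25 nt, A=3 T=8 G=4 C=10): Tm = 64.9 + 41·(14 − 16.4)/25 = 61.0°C, outside 47.3–54.7°C ✗; GC 14/25 = 56.0%, outside 43.1–52.9% ✗ — fails.
P4 (18 nt, A=7 T=5 G=1 C=5): Tm = 64.9 + 41·(6 − 16.4)/18 = 41.2°C, outside 47.3–54.7°C ✗; GC 6/18 = 33.3%, outside 43.1–52.9% ✗ — fails.
P5 (20 nt, A=8 T=3 G=7 C=2): Tm = 64.9 + 41·(9 − 16.4)/20 = 49.7°C ✓; GC 9/20 = 45.0% ✓ — passes.

P5 only.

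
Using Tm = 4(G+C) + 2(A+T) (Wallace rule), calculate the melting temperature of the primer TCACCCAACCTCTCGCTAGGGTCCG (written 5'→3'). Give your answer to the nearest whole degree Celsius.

82°C

Base counts: A=4, T=5, G=5, C=11 (length 25).
Tm = 2·(4+5) + 4·(5+11) = 2·9 + 4·16 = 18 + 64 = 82°C.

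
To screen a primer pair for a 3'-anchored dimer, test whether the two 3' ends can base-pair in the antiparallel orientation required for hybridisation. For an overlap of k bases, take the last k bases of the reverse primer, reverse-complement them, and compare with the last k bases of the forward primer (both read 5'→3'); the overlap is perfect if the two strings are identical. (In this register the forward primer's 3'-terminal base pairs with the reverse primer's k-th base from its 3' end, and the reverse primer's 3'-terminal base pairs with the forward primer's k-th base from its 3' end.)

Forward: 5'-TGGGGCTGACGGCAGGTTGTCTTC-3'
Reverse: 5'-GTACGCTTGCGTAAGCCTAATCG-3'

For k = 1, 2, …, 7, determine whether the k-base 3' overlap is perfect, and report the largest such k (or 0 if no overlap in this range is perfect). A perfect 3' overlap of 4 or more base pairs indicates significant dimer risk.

Longest perfect overlap: 1 complementary base pair; below the dimer-risk threshold (threshold 4).

Last 7 bases (5'→3') — forward …TGTCTTC, reverse …CTAATCG.
Reverse complement of the reverse primer's last 7 bases: CGATTAG; its first k bases are the reverse complement of the reverse primer's last k bases, so a perfect k-base overlap needs the forward primer's last k bases to equal them.
Comparing (forward last k vs required): k=1: C vs C ✓; k=2: TC vs CG ✗; k=3: TTC vs CGA ✗; k=4: CTTC vs CGAT ✗; k=5: TCTTC vs CGATT ✗; k=6: GTCTTC vs CGATTA ✗; k=7: TGTCTTC vs CGATTAG ✗.
Only k = 1 is perfect, so the longest perfect 3' overlap is 1.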